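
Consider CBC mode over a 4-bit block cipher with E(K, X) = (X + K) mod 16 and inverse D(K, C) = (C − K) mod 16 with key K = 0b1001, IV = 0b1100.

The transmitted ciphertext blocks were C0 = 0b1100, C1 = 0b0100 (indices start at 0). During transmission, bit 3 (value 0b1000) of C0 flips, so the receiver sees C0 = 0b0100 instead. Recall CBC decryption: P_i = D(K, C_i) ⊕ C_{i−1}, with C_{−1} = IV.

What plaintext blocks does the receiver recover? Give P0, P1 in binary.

P0 = 0b0111, P1 = 0b1111

Only C0 changed, to 0b0100. In CBC, a change in C_i garbles P_i and flips the same bit in P_{i+1}. Decrypting the received ciphertext:
P0: D(K, 0b0100) = 0b1011; 0b1011 ⊕ 0b1100 = 0b0111.
P1: D(K, 0b0100) = 0b1011; 0b1011 ⊕ 0b0100 = 0b1111.
Blocks that differ from the original plaintext: P0, P1.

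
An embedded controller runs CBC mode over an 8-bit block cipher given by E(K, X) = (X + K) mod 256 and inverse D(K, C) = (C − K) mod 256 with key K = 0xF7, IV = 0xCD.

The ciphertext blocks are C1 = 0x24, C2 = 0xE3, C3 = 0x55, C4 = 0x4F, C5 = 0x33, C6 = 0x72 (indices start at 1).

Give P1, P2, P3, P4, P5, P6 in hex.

CBC decryption: P_i = D(K, C_i) ⊕ C_{i−1}, with C_{0} = IV.
P1: D(K, 0x24) = 0x2D; 0x2D ⊕ 0xCD = 0xE0.
P2: D(K, 0xE3) = 0xEC; 0xEC ⊕ 0x24 = 0xC8.
P3: D(K, 0x55) = 0x5E; 0x5E ⊕ 0xE3 = 0xBD.
P4: D(K, 0x4F) = 0x58; 0x58 ⊕ 0x55 = 0x0D.
P5: D(K, 0x33) = 0x3C; 0x3C ⊕ 0x4F = 0x73.
P6: D(K, 0x72) = 0x7B; 0x7B ⊕ 0x33 = 0x48.

P1 = 0xE0, P2 = 0xC8, P3 = 0xBD, P4 = 0x0D, P5 = 0x73, P6 = 0x48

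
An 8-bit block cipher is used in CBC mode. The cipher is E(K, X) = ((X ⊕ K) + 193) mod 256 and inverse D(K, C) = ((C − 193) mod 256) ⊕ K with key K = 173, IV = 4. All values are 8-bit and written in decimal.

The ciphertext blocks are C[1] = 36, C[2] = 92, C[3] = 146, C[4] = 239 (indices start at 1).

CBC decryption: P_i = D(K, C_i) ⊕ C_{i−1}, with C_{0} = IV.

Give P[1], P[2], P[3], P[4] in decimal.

P[1]: D(K, 36) = 206; 206 ⊕ 4 = 202.
P[2]: D(K, 92) = 54; 54 ⊕ 36 = 18.
P[3]: D(K, 146) = 124; 124 ⊕ 92 = 32.
P[4]: D(K, 239) = 131; 131 ⊕ 146 = 17.

P[1] = 202, P[2] = 18, P[3] = 32, P[4] = 17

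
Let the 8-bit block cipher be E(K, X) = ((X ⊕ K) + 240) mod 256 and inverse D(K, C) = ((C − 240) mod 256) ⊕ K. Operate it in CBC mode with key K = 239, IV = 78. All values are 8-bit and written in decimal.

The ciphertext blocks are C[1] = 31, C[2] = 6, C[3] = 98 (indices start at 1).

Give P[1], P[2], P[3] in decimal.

CBC decryption: P_i = D(K, C_i) ⊕ C_{i−1}, with C_{0} = IV.
P[1]: D(K, 31) = 192; 192 ⊕ 78 = 142.
P[2]: D(K, 6) = 249; 249 ⊕ 31 = 230.
P[3]: D(K, 98) = 157; 157 ⊕ 6 = 155.

P[1] = 142, P[2] = 230, P[3] = 155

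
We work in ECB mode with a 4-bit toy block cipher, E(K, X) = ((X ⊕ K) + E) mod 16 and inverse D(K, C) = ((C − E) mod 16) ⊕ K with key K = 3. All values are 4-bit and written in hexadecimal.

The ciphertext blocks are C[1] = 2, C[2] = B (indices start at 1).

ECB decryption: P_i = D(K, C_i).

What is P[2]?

P[2]: D(K, B) = E.

P[2] = E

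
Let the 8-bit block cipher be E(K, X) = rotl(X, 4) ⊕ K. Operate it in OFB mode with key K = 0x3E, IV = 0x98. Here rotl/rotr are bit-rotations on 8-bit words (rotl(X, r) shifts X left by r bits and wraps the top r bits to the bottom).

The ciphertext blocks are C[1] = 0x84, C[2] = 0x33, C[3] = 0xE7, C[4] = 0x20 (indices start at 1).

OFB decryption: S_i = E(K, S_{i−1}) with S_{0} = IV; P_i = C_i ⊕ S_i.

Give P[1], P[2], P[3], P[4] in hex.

P[1] = 0x33, P[2] = 0x76, P[3] = 0x8D, P[4] = 0xB8

P[1]: S = E(K, 0x98) = 0xB7; 0x84 ⊕ 0xB7 = 0x33.
P[2]: S = E(K, 0xB7) = 0x45; 0x33 ⊕ 0x45 = 0x76.
P[3]: S = E(K, 0x45) = 0x6A; 0xE7 ⊕ 0x6A = 0x8D.
P[4]: S = E(K, 0x6A) = 0x98; 0x20 ⊕ 0x98 = 0xB8.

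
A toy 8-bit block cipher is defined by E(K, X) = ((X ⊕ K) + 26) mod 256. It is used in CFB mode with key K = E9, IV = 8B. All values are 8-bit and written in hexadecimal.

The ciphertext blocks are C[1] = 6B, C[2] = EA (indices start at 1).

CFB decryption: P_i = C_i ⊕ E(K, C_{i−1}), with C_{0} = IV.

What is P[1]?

P[1] = E3

P[1]: E(K, 8B) = 88; 6B ⊕ 88 = E3.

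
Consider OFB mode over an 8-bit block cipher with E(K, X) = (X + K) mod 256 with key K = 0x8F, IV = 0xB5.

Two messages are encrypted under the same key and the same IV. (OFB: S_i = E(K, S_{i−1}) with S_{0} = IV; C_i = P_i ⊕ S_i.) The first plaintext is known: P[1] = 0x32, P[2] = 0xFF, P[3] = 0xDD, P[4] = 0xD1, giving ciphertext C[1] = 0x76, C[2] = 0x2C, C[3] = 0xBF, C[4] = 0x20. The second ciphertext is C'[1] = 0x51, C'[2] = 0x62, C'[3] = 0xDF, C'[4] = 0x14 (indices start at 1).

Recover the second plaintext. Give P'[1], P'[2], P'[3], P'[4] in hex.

P'[1] = 0x15, P'[2] = 0xB1, P'[3] = 0xBD, P'[4] = 0xE5

In OFB with a reused IV, both messages share the same keystream S_i, so C_i ⊕ C'_i = P_i ⊕ P'_i and thus P'_i = P_i ⊕ C_i ⊕ C'_i.
P'[1]: 0x32 ⊕ 0x76 ⊕ 0x51 = 0x15.
P'[2]: 0xFF ⊕ 0x2C ⊕ 0x62 = 0xB1.
P'[3]: 0xDD ⊕ 0xBF ⊕ 0xDF = 0xBD.
P'[4]: 0xD1 ⊕ 0x20 ⊕ 0x14 = 0xE5.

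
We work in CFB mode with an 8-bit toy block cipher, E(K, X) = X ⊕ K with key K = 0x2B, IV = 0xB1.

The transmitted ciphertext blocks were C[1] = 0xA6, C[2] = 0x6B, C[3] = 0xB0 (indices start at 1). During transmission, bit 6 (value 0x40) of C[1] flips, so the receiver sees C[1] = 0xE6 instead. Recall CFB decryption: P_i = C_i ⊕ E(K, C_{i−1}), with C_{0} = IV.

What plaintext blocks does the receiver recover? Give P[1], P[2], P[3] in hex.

P[1] = 0x7C, P[2] = 0xA6, P[3] = 0xF0

Only C[1] changed, to 0xE6. In CFB, a change in C_i flips the same bit in P_i and garbles P_{i+1}. Decrypting the received ciphertext:
P[1]: E(K, 0xB1) = 0x9A; 0xE6 ⊕ 0x9A = 0x7C.
P[2]: E(K, 0xE6) = 0xCD; 0x6B ⊕ 0xCD = 0xA6.
P[3]: E(K, 0x6B) = 0x40; 0xB0 ⊕ 0x40 = 0xF0.
Blocks that differ from the original plaintext: P[1], P[2].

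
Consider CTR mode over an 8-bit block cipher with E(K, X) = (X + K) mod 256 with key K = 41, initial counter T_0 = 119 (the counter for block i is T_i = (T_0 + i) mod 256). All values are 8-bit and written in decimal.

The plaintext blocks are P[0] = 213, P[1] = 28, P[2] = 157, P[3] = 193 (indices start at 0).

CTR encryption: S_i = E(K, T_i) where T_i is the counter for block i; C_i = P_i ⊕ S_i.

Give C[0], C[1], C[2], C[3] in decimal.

C[0]: T = 119, S = E(K, T) = 160; 213 ⊕ 160 = 117.
C[1]: T = 120, S = E(K, T) = 161; 28 ⊕ 161 = 189.
C[2]: T = 121, S = E(K, T) = 162; 157 ⊕ 162 = 63.
C[3]: T = 122, S = E(K, T) = 163; 193 ⊕ 163 = 98.

C[0] = 117, C[1] = 189, C[2] = 63, C[3] = 98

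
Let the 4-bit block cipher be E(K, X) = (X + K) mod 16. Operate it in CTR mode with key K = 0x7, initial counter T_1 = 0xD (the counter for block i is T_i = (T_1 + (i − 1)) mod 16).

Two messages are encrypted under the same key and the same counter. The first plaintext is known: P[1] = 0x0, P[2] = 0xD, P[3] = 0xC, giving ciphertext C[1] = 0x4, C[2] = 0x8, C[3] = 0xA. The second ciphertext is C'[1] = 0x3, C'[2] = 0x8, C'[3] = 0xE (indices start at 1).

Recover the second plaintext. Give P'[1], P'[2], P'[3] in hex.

P'[1] = 0x7, P'[2] = 0xD, P'[3] = 0x8

In CTR with a reused counter, both messages share the same keystream S_i, so C_i ⊕ C'_i = P_i ⊕ P'_i and thus P'_i = P_i ⊕ C_i ⊕ C'_i.
P'[1]: 0x0 ⊕ 0x4 ⊕ 0x3 = 0x7.
P'[2]: 0xD ⊕ 0x8 ⊕ 0x8 = 0xD.
P'[3]: 0xC ⊕ 0xA ⊕ 0xE = 0x8.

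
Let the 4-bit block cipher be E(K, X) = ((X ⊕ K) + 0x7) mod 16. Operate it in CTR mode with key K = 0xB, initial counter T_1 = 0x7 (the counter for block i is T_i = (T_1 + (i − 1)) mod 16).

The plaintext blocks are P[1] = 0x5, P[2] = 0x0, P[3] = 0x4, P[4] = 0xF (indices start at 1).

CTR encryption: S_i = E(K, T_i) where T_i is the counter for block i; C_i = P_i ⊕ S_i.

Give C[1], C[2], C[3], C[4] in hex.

C[1] = 0x6, C[2] = 0xA, C[3] = 0xD, C[4] = 0x7

C[1]: T = 0x7, S = E(K, T) = 0x3; 0x5 ⊕ 0x3 = 0x6.
C[2]: T = 0x8, S = E(K, T) = 0xA; 0x0 ⊕ 0xA = 0xA.
C[3]: T = 0x9, S = E(K, T) = 0x9; 0x4 ⊕ 0x9 = 0xD.
C[4]: T = 0xA, S = E(K, T) = 0x8; 0xF ⊕ 0x8 = 0x7.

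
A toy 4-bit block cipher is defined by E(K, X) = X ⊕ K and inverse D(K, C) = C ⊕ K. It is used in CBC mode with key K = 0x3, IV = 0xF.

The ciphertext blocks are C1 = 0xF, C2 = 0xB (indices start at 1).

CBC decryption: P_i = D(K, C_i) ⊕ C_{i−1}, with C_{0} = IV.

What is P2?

P2 = 0x7

P2: D(K, 0xB) = 0x8; 0x8 ⊕ 0xF = 0x7.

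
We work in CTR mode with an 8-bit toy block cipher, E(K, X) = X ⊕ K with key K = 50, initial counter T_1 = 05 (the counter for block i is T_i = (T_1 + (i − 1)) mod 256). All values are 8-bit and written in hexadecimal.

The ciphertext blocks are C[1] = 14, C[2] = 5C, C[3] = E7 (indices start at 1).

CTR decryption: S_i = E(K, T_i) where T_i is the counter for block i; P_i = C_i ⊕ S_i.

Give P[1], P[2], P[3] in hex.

P[1]: T = 05, S = E(K, T) = 55; 14 ⊕ 55 = 41.
P[2]: T = 06, S = E(K, T) = 56; 5C ⊕ 56 = 0A.
P[3]: T = 07, S = E(K, T) = 57; E7 ⊕ 57 = B0.

P[1] = 41, P[2] = 0A, P[3] = B0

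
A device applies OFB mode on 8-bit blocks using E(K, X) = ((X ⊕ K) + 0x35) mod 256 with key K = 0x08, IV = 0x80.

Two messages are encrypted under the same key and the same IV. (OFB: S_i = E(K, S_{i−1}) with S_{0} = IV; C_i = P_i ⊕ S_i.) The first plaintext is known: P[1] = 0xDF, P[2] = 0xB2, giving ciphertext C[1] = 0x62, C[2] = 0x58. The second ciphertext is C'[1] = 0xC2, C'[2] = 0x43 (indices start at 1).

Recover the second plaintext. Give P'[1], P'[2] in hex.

P'[1] = 0x7F, P'[2] = 0xA9

In OFB with a reused IV, both messages share the same keystream S_i, so C_i ⊕ C'_i = P_i ⊕ P'_i and thus P'_i = P_i ⊕ C_i ⊕ C'_i.
P'[1]: 0xDF ⊕ 0x62 ⊕ 0xC2 = 0x7F.
P'[2]: 0xB2 ⊕ 0x58 ⊕ 0x43 = 0xA9.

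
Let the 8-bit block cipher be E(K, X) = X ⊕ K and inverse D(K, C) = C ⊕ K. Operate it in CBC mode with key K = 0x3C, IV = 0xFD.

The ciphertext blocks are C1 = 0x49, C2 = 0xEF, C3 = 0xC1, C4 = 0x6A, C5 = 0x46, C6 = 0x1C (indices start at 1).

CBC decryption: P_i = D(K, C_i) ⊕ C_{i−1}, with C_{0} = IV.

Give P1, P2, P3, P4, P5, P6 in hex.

P1: D(K, 0x49) = 0x75; 0x75 ⊕ 0xFD = 0x88.
P2: D(K, 0xEF) = 0xD3; 0xD3 ⊕ 0x49 = 0x9A.
P3: D(K, 0xC1) = 0xFD; 0xFD ⊕ 0xEF = 0x12.
P4: D(K, 0x6A) = 0x56; 0x56 ⊕ 0xC1 = 0x97.
P5: D(K, 0x46) = 0x7A; 0x7A ⊕ 0x6A = 0x10.
P6: D(K, 0x1C) = 0x20; 0x20 ⊕ 0x46 = 0x66.

P1 = 0x88, P2 = 0x9A, P3 = 0x12, P4 = 0x97, P5 = 0x10, P6 = 0x66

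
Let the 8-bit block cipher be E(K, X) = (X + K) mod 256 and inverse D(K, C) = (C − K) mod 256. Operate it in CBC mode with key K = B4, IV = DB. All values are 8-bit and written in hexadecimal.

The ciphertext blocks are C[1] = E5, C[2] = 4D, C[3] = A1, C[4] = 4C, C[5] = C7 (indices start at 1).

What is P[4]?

CBC decryption: P_i = D(K, C_i) ⊕ C_{i−1}, with C_{0} = IV.
P[4]: D(K, 4C) = 98; 98 ⊕ A1 = 39.

P[4] = 39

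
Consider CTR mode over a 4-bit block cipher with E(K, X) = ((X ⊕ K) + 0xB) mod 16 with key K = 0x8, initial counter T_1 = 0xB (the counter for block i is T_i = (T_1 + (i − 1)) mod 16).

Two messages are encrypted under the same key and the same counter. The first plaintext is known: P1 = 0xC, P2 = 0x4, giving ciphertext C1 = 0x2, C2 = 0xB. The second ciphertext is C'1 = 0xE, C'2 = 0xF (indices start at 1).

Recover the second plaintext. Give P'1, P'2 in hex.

In CTR with a reused counter, both messages share the same keystream S_i, so C_i ⊕ C'_i = P_i ⊕ P'_i and thus P'_i = P_i ⊕ C_i ⊕ C'_i.
P'1: 0xC ⊕ 0x2 ⊕ 0xE = 0x0.
P'2: 0x4 ⊕ 0xB ⊕ 0xF = 0x0.

P'1 = 0x0, P'2 = 0x0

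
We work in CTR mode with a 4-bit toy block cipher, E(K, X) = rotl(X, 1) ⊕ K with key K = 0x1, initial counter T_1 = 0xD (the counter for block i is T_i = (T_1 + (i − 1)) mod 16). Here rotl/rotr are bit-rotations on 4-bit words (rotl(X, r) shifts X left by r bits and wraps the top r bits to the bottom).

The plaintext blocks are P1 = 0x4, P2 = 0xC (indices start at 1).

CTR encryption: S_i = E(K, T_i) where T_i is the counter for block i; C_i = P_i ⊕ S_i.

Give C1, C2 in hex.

C1 = 0xE, C2 = 0x0

C1: T = 0xD, S = E(K, T) = 0xA; 0x4 ⊕ 0xA = 0xE.
C2: T = 0xE, S = E(K, T) = 0xC; 0xC ⊕ 0xC = 0x0.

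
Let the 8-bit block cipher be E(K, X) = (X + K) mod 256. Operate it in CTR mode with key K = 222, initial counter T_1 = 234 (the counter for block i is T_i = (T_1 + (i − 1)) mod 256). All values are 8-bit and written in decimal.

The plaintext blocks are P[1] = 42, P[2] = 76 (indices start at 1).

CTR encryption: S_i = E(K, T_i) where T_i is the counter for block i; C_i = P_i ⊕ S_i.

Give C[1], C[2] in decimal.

C[1]: T = 234, S = E(K, T) = 200; 42 ⊕ 200 = 226.
C[2]: T = 235, S = E(K, T) = 201; 76 ⊕ 201 = 133.

C[1] = 226, C[2] = 133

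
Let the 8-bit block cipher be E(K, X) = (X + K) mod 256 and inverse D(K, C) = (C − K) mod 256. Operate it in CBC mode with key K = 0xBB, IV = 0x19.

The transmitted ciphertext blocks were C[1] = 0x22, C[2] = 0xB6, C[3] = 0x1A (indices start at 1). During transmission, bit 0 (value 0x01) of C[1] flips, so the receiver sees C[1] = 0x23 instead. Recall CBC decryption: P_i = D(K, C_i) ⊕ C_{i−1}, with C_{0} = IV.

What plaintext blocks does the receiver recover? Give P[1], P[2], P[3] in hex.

Only C[1] changed, to 0x23. In CBC, a change in C_i garbles P_i and flips the same bit in P_{i+1}. Decrypting the received ciphertext:
P[1]: D(K, 0x23) = 0x68; 0x68 ⊕ 0x19 = 0x71.
P[2]: D(K, 0xB6) = 0xFB; 0xFB ⊕ 0x23 = 0xD8.
P[3]: D(K, 0x1A) = 0x5F; 0x5F ⊕ 0xB6 = 0xE9.
Blocks that differ from the original plaintext: P[1], P[2].

P[1] = 0x71, P[2] = 0xD8, P[3] = 0xE9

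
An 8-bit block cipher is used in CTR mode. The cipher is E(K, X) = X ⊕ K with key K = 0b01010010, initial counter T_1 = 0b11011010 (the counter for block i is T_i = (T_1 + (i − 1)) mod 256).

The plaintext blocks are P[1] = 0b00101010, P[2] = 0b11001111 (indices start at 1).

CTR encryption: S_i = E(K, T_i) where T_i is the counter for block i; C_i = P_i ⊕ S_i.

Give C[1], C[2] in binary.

C[1]: T = 0b11011010, S = E(K, T) = 0b10001000; 0b00101010 ⊕ 0b10001000 = 0b10100010.
C[2]: T = 0b11011011, S = E(K, T) = 0b10001001; 0b11001111 ⊕ 0b10001001 = 0b01000110.

C[1] = 0b10100010, C[2] = 0b01000110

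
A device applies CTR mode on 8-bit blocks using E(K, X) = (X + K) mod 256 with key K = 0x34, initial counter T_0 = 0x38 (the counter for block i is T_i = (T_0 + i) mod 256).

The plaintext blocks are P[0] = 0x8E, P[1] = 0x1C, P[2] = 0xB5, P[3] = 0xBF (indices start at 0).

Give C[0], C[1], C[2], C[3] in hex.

CTR encryption: S_i = E(K, T_i) where T_i is the counter for block i; C_i = P_i ⊕ S_i.
C[0]: T = 0x38, S = E(K, T) = 0x6C; 0x8E ⊕ 0x6C = 0xE2.
C[1]: T = 0x39, S = E(K, T) = 0x6D; 0x1C ⊕ 0x6D = 0x71.
C[2]: T = 0x3A, S = E(K, T) = 0x6E; 0xB5 ⊕ 0x6E = 0xDB.
C[3]: T = 0x3B, S = E(K, T) = 0x6F; 0xBF ⊕ 0x6F = 0xD0.

C[0] = 0xE2, C[1] = 0x71, C[2] = 0xDB, C[3] = 0xD0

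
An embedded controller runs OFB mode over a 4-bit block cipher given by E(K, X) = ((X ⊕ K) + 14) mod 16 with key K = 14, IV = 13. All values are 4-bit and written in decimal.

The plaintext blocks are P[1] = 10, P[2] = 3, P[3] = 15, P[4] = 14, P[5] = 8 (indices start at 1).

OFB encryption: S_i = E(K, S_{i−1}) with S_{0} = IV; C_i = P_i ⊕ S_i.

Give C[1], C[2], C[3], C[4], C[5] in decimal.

C[1] = 11, C[2] = 14, C[3] = 14, C[4] = 3, C[5] = 9

C[1]: S = E(K, 13) = 1; 10 ⊕ 1 = 11.
C[2]: S = E(K, 1) = 13; 3 ⊕ 13 = 14.
C[3]: S = E(K, 13) = 1; 15 ⊕ 1 = 14.
C[4]: S = E(K, 1) = 13; 14 ⊕ 13 = 3.
C[5]: S = E(K, 13) = 1; 8 ⊕ 1 = 9.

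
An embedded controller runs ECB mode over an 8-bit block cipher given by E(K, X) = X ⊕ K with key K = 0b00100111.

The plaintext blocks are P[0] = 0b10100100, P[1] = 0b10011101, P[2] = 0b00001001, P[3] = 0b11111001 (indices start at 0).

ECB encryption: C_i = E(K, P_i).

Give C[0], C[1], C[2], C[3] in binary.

C[0] = 0b10000011, C[1] = 0b10111010, C[2] = 0b00101110, C[3] = 0b11011110

C[0]: E(K, 0b10100100) = 0b10000011.
C[1]: E(K, 0b10011101) = 0b10111010.
C[2]: E(K, 0b00001001) = 0b00101110.
C[3]: E(K, 0b11111001) = 0b11011110.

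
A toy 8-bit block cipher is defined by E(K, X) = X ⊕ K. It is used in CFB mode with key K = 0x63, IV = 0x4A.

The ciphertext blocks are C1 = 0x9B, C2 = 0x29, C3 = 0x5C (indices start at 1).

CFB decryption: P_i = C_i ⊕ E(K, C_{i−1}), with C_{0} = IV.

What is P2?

P2: E(K, 0x9B) = 0xF8; 0x29 ⊕ 0xF8 = 0xD1.

P2 = 0xD1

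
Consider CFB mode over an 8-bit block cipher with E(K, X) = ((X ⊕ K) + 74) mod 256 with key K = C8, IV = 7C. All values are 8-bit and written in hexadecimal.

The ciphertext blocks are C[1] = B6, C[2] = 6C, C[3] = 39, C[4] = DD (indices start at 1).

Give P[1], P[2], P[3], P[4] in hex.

CFB decryption: P_i = C_i ⊕ E(K, C_{i−1}), with C_{0} = IV.
P[1]: E(K, 7C) = 28; B6 ⊕ 28 = 9E.
P[2]: E(K, B6) = F2; 6C ⊕ F2 = 9E.
P[3]: E(K, 6C) = 18; 39 ⊕ 18 = 21.
P[4]: E(K, 39) = 65; DD ⊕ 65 = B8.

P[1] = 9E, P[2] = 9E, P[3] = 21, P[4] = B8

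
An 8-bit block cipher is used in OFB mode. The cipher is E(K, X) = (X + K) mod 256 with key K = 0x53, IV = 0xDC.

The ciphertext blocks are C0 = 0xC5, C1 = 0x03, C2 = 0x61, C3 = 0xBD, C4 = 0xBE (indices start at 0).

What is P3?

P3 = 0x95

OFB decryption: S_i = E(K, S_{i−1}) with S_{−1} = IV; P_i = C_i ⊕ S_i.
P0: S = E(K, 0xDC) = 0x2F; 0xC5 ⊕ 0x2F = 0xEA.
P1: S = E(K, 0x2F) = 0x82; 0x03 ⊕ 0x82 = 0x81.
P2: S = E(K, 0x82) = 0xD5; 0x61 ⊕ 0xD5 = 0xB4.
P3: S = E(K, 0xD5) = 0x28; 0xBD ⊕ 0x28 = 0x95.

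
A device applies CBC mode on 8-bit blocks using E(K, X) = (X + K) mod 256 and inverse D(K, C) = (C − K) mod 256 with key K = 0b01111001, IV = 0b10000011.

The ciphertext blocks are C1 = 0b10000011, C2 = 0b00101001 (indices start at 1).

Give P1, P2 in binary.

CBC decryption: P_i = D(K, C_i) ⊕ C_{i−1}, with C_{0} = IV.
P1: D(K, 0b10000011) = 0b00001010; 0b00001010 ⊕ 0b10000011 = 0b10001001.
P2: D(K, 0b00101001) = 0b10110000; 0b10110000 ⊕ 0b10000011 = 0b00110011.

P1 = 0b10001001, P2 = 0b00110011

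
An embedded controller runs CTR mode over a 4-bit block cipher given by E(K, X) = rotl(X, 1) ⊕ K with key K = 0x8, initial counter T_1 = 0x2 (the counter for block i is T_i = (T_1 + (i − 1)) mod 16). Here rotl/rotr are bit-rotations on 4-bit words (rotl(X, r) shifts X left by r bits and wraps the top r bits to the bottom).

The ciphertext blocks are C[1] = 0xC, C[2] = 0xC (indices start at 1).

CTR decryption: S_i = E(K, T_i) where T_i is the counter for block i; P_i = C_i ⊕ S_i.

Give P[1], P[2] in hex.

P[1]: T = 0x2, S = E(K, T) = 0xC; 0xC ⊕ 0xC = 0x0.
P[2]: T = 0x3, S = E(K, T) = 0xE; 0xC ⊕ 0xE = 0x2.

P[1] = 0x0, P[2] = 0x2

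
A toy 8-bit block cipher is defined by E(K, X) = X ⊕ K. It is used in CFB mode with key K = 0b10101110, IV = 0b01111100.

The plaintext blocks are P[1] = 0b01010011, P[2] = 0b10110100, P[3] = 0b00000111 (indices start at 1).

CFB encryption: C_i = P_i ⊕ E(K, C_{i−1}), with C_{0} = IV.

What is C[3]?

C[1]: E(K, 0b01111100) = 0b11010010; 0b01010011 ⊕ 0b11010010 = 0b10000001.
C[2]: E(K, 0b10000001) = 0b00101111; 0b10110100 ⊕ 0b00101111 = 0b10011011.
C[3]: E(K, 0b10011011) = 0b00110101; 0b00000111 ⊕ 0b00110101 = 0b00110010.

C[3] = 0b00110010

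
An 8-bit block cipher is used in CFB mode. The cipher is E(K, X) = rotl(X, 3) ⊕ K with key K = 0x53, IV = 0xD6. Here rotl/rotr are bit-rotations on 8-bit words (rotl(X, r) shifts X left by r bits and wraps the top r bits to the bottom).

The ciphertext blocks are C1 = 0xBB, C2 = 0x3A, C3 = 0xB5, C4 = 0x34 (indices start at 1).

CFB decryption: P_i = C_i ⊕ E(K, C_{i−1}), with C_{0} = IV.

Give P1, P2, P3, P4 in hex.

P1 = 0x5E, P2 = 0xB4, P3 = 0x37, P4 = 0xCA

P1: E(K, 0xD6) = 0xE5; 0xBB ⊕ 0xE5 = 0x5E.
P2: E(K, 0xBB) = 0x8E; 0x3A ⊕ 0x8E = 0xB4.
P3: E(K, 0x3A) = 0x82; 0xB5 ⊕ 0x82 = 0x37.
P4: E(K, 0xB5) = 0xFE; 0x34 ⊕ 0xFE = 0xCA.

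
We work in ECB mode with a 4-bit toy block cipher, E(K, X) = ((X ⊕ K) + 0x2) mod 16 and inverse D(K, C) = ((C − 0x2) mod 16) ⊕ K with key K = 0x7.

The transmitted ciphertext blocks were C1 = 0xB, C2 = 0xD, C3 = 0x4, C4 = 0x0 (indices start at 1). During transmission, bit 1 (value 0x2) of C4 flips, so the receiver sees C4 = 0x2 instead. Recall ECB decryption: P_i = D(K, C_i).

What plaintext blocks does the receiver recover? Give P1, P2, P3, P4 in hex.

Only C4 changed, to 0x2. In ECB, a change in C_i affects only P_i. Decrypting the received ciphertext:
P1: D(K, 0xB) = 0xE.
P2: D(K, 0xD) = 0xC.
P3: D(K, 0x4) = 0x5.
P4: D(K, 0x2) = 0x7.
Blocks that differ from the original plaintext: P4.

P1 = 0xE, P2 = 0xC, P3 = 0x5, P4 = 0x7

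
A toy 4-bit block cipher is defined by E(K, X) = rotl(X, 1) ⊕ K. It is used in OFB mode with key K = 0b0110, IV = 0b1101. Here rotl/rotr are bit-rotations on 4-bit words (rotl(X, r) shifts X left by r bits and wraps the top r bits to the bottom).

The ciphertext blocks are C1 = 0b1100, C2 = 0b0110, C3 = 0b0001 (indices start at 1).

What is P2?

OFB decryption: S_i = E(K, S_{i−1}) with S_{0} = IV; P_i = C_i ⊕ S_i.
P1: S = E(K, 0b1101) = 0b1101; 0b1100 ⊕ 0b1101 = 0b0001.
P2: S = E(K, 0b1101) = 0b1101; 0b0110 ⊕ 0b1101 = 0b1011.

P2 = 0b1011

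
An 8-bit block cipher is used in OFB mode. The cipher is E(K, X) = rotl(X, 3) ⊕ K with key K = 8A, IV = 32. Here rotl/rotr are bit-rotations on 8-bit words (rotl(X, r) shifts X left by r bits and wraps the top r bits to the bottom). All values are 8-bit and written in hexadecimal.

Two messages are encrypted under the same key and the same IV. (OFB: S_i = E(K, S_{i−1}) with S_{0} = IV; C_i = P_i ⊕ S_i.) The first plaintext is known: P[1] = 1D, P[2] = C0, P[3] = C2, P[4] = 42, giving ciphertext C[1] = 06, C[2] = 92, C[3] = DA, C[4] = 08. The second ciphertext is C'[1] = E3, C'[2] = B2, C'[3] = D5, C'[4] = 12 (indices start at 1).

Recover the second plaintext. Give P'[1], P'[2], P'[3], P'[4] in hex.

P'[1] = F8, P'[2] = E0, P'[3] = CD, P'[4] = 58

In OFB with a reused IV, both messages share the same keystream S_i, so C_i ⊕ C'_i = P_i ⊕ P'_i and thus P'_i = P_i ⊕ C_i ⊕ C'_i.
P'[1]: 1D ⊕ 06 ⊕ E3 = F8.
P'[2]: C0 ⊕ 92 ⊕ B2 = E0.
P'[3]: C2 ⊕ DA ⊕ D5 = CD.
P'[4]: 42 ⊕ 08 ⊕ 12 = 58.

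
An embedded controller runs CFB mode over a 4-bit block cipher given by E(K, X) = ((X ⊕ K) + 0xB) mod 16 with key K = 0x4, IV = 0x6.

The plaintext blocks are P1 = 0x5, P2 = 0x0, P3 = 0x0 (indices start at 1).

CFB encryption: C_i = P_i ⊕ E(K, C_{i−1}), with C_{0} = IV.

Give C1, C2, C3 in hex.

C1 = 0x8, C2 = 0x7, C3 = 0xE

C1: E(K, 0x6) = 0xD; 0x5 ⊕ 0xD = 0x8.
C2: E(K, 0x8) = 0x7; 0x0 ⊕ 0x7 = 0x7.
C3: E(K, 0x7) = 0xE; 0x0 ⊕ 0xE = 0xE.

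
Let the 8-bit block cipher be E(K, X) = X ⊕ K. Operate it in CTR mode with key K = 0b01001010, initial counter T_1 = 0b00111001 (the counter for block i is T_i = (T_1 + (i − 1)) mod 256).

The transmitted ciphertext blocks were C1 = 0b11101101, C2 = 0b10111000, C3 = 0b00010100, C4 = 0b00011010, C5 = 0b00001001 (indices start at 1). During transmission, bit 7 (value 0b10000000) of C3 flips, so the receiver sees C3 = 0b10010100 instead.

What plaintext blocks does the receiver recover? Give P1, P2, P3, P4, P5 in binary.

CTR decryption: S_i = E(K, T_i) where T_i is the counter for block i; P_i = C_i ⊕ S_i.
Only C3 changed, to 0b10010100. In CTR, a change in C_i flips the same bit in P_i only; the keystream is unaffected. Decrypting the received ciphertext:
P1: T = 0b00111001, S = E(K, T) = 0b01110011; 0b11101101 ⊕ 0b01110011 = 0b10011110.
P2: T = 0b00111010, S = E(K, T) = 0b01110000; 0b10111000 ⊕ 0b01110000 = 0b11001000.
P3: T = 0b00111011, S = E(K, T) = 0b01110001; 0b10010100 ⊕ 0b01110001 = 0b11100101.
P4: T = 0b00111100, S = E(K, T) = 0b01110110; 0b00011010 ⊕ 0b01110110 = 0b01101100.
P5: T = 0b00111101, S = E(K, T) = 0b01110111; 0b00001001 ⊕ 0b01110111 = 0b01111110.
Blocks that differ from the original plaintext: P3.

P1 = 0b10011110, P2 = 0b11001000, P3 = 0b11100101, P4 = 0b01101100, P5 = 0b01111110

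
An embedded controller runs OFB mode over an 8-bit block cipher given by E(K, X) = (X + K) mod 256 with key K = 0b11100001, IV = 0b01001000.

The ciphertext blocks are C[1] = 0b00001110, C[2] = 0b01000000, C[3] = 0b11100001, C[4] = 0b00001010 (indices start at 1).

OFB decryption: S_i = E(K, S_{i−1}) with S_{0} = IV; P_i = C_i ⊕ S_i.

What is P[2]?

P[2] = 0b01001010

P[1]: S = E(K, 0b01001000) = 0b00101001; 0b00001110 ⊕ 0b00101001 = 0b00100111.
P[2]: S = E(K, 0b00101001) = 0b00001010; 0b01000000 ⊕ 0b00001010 = 0b01001010.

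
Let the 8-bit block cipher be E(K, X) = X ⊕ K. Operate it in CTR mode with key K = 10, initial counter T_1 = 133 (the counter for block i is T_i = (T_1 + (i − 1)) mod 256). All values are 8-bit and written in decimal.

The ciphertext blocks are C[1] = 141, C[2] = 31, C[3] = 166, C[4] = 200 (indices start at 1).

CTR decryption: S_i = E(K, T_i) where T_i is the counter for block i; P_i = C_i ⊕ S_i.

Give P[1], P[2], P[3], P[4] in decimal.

P[1]: T = 133, S = E(K, T) = 143; 141 ⊕ 143 = 2.
P[2]: T = 134, S = E(K, T) = 140; 31 ⊕ 140 = 147.
P[3]: T = 135, S = E(K, T) = 141; 166 ⊕ 141 = 43.
P[4]: T = 136, S = E(K, T) = 130; 200 ⊕ 130 = 74.

P[1] = 2, P[2] = 147, P[3] = 43, P[4] = 74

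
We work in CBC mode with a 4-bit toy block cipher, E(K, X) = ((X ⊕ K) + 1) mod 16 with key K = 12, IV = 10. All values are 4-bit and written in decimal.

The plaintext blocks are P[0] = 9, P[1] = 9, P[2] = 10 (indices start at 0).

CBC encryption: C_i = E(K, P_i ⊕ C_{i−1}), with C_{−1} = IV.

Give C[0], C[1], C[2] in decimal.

C[0]: P[0] ⊕ 10 = 3; E(K, 3) = 0.
C[1]: P[1] ⊕ 0 = 9; E(K, 9) = 6.
C[2]: P[2] ⊕ 6 = 12; E(K, 12) = 1.

C[0] = 0, C[1] = 6, C[2] = 1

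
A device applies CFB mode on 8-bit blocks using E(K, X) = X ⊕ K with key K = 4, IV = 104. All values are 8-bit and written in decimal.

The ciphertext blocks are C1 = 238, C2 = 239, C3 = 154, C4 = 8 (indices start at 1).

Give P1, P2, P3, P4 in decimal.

CFB decryption: P_i = C_i ⊕ E(K, C_{i−1}), with C_{0} = IV.
P1: E(K, 104) = 108; 238 ⊕ 108 = 130.
P2: E(K, 238) = 234; 239 ⊕ 234 = 5.
P3: E(K, 239) = 235; 154 ⊕ 235 = 113.
P4: E(K, 154) = 158; 8 ⊕ 158 = 150.

P1 = 130, P2 = 5, P3 = 113, P4 = 150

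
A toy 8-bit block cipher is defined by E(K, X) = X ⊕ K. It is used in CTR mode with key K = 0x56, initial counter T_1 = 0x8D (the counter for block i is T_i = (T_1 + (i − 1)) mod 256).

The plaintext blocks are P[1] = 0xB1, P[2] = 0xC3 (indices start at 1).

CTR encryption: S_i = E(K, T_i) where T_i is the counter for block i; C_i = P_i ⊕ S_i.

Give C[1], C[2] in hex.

C[1]: T = 0x8D, S = E(K, T) = 0xDB; 0xB1 ⊕ 0xDB = 0x6A.
C[2]: T = 0x8E, S = E(K, T) = 0xD8; 0xC3 ⊕ 0xD8 = 0x1B.

C[1] = 0x6A, C[2] = 0x1B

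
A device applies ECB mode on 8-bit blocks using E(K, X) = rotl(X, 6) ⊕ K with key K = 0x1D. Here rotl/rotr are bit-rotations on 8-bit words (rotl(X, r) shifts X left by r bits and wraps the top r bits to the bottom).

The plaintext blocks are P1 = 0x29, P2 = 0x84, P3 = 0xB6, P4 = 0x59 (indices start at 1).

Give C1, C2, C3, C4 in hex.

ECB encryption: C_i = E(K, P_i).
C1: E(K, 0x29) = 0x57.
C2: E(K, 0x84) = 0x3C.
C3: E(K, 0xB6) = 0xB0.
C4: E(K, 0x59) = 0x4B.

C1 = 0x57, C2 = 0x3C, C3 = 0xB0, C4 = 0x4B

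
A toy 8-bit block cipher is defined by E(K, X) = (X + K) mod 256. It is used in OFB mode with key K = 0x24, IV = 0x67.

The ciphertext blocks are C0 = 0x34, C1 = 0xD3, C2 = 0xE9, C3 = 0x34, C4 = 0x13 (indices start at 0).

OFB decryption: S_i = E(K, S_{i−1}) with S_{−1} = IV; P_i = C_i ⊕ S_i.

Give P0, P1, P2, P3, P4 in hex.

P0: S = E(K, 0x67) = 0x8B; 0x34 ⊕ 0x8B = 0xBF.
P1: S = E(K, 0x8B) = 0xAF; 0xD3 ⊕ 0xAF = 0x7C.
P2: S = E(K, 0xAF) = 0xD3; 0xE9 ⊕ 0xD3 = 0x3A.
P3: S = E(K, 0xD3) = 0xF7; 0x34 ⊕ 0xF7 = 0xC3.
P4: S = E(K, 0xF7) = 0x1B; 0x13 ⊕ 0x1B = 0x08.

P0 = 0xBF, P1 = 0x7C, P2 = 0x3A, P3 = 0xC3, P4 = 0x08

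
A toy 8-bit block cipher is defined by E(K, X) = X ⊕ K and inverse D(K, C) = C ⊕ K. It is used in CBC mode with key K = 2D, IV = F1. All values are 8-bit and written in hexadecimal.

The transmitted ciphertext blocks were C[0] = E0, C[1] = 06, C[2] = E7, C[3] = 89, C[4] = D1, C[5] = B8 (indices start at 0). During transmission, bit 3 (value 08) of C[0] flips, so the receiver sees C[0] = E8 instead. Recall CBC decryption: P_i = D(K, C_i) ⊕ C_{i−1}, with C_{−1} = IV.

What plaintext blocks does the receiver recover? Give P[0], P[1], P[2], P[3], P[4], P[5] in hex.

P[0] = 34, P[1] = C3, P[2] = CC, P[3] = 43, P[4] = 75, P[5] = 44

Only C[0] changed, to E8. In CBC, a change in C_i garbles P_i and flips the same bit in P_{i+1}. Decrypting the received ciphertext:
P[0]: D(K, E8) = C5; C5 ⊕ F1 = 34.
P[1]: D(K, 06) = 2B; 2B ⊕ E8 = C3.
P[2]: D(K, E7) = CA; CA ⊕ 06 = CC.
P[3]: D(K, 89) = A4; A4 ⊕ E7 = 43.
P[4]: D(K, D1) = FC; FC ⊕ 89 = 75.
P[5]: D(K, B8) = 95; 95 ⊕ D1 = 44.
Blocks that differ from the original plaintext: P[0], P[1].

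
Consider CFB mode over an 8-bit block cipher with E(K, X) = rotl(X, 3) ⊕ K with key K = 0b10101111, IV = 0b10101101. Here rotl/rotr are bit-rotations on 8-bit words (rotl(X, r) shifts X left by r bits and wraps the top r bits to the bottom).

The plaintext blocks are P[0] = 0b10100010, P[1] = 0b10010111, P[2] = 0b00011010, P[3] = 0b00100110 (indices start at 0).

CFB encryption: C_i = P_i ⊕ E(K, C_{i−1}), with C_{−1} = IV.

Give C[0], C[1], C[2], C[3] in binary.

C[0]: E(K, 0b10101101) = 0b11000010; 0b10100010 ⊕ 0b11000010 = 0b01100000.
C[1]: E(K, 0b01100000) = 0b10101100; 0b10010111 ⊕ 0b10101100 = 0b00111011.
C[2]: E(K, 0b00111011) = 0b01110110; 0b00011010 ⊕ 0b01110110 = 0b01101100.
C[3]: E(K, 0b01101100) = 0b11001100; 0b00100110 ⊕ 0b11001100 = 0b11101010.

C[0] = 0b01100000, C[1] = 0b00111011, C[2] = 0b01101100, C[3] = 0b11101010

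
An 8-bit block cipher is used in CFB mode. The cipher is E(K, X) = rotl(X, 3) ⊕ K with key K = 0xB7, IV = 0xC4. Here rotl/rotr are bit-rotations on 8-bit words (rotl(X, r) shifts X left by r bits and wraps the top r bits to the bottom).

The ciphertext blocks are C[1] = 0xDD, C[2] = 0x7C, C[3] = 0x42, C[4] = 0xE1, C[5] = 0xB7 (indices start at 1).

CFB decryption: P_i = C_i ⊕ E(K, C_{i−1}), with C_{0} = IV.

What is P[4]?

P[4]: E(K, 0x42) = 0xA5; 0xE1 ⊕ 0xA5 = 0x44.

P[4] = 0x44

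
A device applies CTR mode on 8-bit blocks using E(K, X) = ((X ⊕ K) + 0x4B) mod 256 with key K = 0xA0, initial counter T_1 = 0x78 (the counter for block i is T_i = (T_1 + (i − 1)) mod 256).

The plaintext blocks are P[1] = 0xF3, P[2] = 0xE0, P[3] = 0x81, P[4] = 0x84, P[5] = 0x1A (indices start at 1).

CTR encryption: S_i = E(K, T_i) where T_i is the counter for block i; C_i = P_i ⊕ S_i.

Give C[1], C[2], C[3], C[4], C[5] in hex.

C[1]: T = 0x78, S = E(K, T) = 0x23; 0xF3 ⊕ 0x23 = 0xD0.
C[2]: T = 0x79, S = E(K, T) = 0x24; 0xE0 ⊕ 0x24 = 0xC4.
C[3]: T = 0x7A, S = E(K, T) = 0x25; 0x81 ⊕ 0x25 = 0xA4.
C[4]: T = 0x7B, S = E(K, T) = 0x26; 0x84 ⊕ 0x26 = 0xA2.
C[5]: T = 0x7C, S = E(K, T) = 0x27; 0x1A ⊕ 0x27 = 0x3D.

C[1] = 0xD0, C[2] = 0xC4, C[3] = 0xA4, C[4] = 0xA2, C[5] = 0x3D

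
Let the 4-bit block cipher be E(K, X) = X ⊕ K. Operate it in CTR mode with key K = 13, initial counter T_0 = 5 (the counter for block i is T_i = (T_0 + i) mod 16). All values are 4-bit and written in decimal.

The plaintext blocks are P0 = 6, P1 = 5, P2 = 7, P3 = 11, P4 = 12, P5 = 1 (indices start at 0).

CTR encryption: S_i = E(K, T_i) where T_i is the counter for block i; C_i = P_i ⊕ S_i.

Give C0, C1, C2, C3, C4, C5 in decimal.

C0: T = 5, S = E(K, T) = 8; 6 ⊕ 8 = 14.
C1: T = 6, S = E(K, T) = 11; 5 ⊕ 11 = 14.
C2: T = 7, S = E(K, T) = 10; 7 ⊕ 10 = 13.
C3: T = 8, S = E(K, T) = 5; 11 ⊕ 5 = 14.
C4: T = 9, S = E(K, T) = 4; 12 ⊕ 4 = 8.
C5: T = 10, S = E(K, T) = 7; 1 ⊕ 7 = 6.

C0 = 14, C1 = 14, C2 = 13, C3 = 14, C4 = 8, C5 = 6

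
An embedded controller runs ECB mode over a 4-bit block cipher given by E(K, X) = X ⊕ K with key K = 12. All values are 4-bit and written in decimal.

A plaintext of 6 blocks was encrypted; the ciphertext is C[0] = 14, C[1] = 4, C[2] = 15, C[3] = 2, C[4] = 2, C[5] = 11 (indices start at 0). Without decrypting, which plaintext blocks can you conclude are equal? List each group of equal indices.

P[3] = P[4]

ECB encrypts each block independently with the same key, so equal ciphertext blocks imply equal plaintext blocks.
C[3] = C[4] = 2, so P[3] = P[4].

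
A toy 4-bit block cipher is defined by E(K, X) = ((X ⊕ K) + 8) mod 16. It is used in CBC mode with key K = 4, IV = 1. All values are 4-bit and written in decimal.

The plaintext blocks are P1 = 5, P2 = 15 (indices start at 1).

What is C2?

C2 = 11

CBC encryption: C_i = E(K, P_i ⊕ C_{i−1}), with C_{0} = IV.
C1: P1 ⊕ 1 = 4; E(K, 4) = 8.
C2: P2 ⊕ 8 = 7; E(K, 7) = 11.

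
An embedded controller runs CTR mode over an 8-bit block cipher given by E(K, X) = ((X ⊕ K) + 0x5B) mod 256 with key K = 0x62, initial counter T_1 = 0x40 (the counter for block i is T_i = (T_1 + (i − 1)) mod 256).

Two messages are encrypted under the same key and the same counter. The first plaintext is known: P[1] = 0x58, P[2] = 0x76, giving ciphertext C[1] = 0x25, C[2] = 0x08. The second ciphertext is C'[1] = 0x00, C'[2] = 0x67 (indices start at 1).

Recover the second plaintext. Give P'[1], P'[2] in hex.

In CTR with a reused counter, both messages share the same keystream S_i, so C_i ⊕ C'_i = P_i ⊕ P'_i and thus P'_i = P_i ⊕ C_i ⊕ C'_i.
P'[1]: 0x58 ⊕ 0x25 ⊕ 0x00 = 0x7D.
P'[2]: 0x76 ⊕ 0x08 ⊕ 0x67 = 0x19.

P'[1] = 0x7D, P'[2] = 0x19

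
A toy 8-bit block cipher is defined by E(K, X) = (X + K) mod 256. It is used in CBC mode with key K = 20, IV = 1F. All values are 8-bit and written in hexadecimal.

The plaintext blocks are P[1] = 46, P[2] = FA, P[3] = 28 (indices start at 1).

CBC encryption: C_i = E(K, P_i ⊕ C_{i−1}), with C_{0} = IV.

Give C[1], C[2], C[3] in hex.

C[1] = 79, C[2] = A3, C[3] = AB

C[1]: P[1] ⊕ 1F = 59; E(K, 59) = 79.
C[2]: P[2] ⊕ 79 = 83; E(K, 83) = A3.
C[3]: P[3] ⊕ A3 = 8B; E(K, 8B) = AB.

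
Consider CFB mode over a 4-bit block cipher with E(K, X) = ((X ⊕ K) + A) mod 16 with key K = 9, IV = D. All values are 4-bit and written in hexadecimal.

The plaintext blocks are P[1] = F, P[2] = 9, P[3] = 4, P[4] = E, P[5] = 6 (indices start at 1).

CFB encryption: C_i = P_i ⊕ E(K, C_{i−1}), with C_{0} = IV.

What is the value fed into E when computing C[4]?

8

C[1]: E(K, D) = E; F ⊕ E = 1.
C[2]: E(K, 1) = 2; 9 ⊕ 2 = B.
C[3]: E(K, B) = C; 4 ⊕ C = 8.
C[4]: E(K, 8) = B; E ⊕ B = 5.
So the input to E for block [4] is 8.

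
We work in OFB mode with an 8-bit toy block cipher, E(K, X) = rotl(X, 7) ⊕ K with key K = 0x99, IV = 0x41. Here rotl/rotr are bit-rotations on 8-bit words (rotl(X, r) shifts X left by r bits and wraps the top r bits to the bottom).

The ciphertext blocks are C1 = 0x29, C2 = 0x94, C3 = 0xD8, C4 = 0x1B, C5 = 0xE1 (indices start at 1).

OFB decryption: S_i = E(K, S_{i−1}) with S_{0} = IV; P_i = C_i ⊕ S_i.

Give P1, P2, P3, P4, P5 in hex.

P1: S = E(K, 0x41) = 0x39; 0x29 ⊕ 0x39 = 0x10.
P2: S = E(K, 0x39) = 0x05; 0x94 ⊕ 0x05 = 0x91.
P3: S = E(K, 0x05) = 0x1B; 0xD8 ⊕ 0x1B = 0xC3.
P4: S = E(K, 0x1B) = 0x14; 0x1B ⊕ 0x14 = 0x0F.
P5: S = E(K, 0x14) = 0x93; 0xE1 ⊕ 0x93 = 0x72.

P1 = 0x10, P2 = 0x91, P3 = 0xC3, P4 = 0x0F, P5 = 0x72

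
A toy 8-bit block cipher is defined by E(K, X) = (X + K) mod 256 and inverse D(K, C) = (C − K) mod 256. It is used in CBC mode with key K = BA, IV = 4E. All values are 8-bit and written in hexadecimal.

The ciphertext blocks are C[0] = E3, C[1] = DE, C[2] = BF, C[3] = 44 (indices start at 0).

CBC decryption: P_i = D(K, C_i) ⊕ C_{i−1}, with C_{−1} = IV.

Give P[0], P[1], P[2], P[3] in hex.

P[0]: D(K, E3) = 29; 29 ⊕ 4E = 67.
P[1]: D(K, DE) = 24; 24 ⊕ E3 = C7.
P[2]: D(K, BF) = 05; 05 ⊕ DE = DB.
P[3]: D(K, 44) = 8A; 8A ⊕ BF = 35.

P[0] = 67, P[1] = C7, P[2] = DB, P[3] = 35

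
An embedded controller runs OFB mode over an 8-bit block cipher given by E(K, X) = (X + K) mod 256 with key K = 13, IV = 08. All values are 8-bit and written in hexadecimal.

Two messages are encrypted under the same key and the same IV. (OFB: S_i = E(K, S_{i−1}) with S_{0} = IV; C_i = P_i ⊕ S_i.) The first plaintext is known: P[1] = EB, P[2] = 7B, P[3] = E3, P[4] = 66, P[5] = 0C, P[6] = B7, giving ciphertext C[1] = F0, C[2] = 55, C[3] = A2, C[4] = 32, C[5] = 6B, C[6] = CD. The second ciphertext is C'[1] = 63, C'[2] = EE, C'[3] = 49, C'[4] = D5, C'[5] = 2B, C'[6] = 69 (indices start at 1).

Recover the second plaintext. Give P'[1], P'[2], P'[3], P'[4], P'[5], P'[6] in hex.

In OFB with a reused IV, both messages share the same keystream S_i, so C_i ⊕ C'_i = P_i ⊕ P'_i and thus P'_i = P_i ⊕ C_i ⊕ C'_i.
P'[1]: EB ⊕ F0 ⊕ 63 = 78.
P'[2]: 7B ⊕ 55 ⊕ EE = C0.
P'[3]: E3 ⊕ A2 ⊕ 49 = 08.
P'[4]: 66 ⊕ 32 ⊕ D5 = 81.
P'[5]: 0C ⊕ 6B ⊕ 2B = 4C.
P'[6]: B7 ⊕ CD ⊕ 69 = 13.

P'[1] = 78, P'[2] = C0, P'[3] = 08, P'[4] = 81, P'[5] = 4C, P'[6] = 13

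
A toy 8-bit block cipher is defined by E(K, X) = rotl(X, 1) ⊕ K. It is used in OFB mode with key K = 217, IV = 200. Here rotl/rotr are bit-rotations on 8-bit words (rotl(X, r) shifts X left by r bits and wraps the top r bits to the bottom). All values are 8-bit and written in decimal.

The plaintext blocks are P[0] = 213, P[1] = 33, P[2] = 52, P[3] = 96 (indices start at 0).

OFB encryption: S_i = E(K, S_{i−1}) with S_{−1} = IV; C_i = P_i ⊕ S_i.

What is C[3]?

C[3] = 47

C[0]: S = E(K, 200) = 72; 213 ⊕ 72 = 157.
C[1]: S = E(K, 72) = 73; 33 ⊕ 73 = 104.
C[2]: S = E(K, 73) = 75; 52 ⊕ 75 = 127.
C[3]: S = E(K, 75) = 79; 96 ⊕ 79 = 47.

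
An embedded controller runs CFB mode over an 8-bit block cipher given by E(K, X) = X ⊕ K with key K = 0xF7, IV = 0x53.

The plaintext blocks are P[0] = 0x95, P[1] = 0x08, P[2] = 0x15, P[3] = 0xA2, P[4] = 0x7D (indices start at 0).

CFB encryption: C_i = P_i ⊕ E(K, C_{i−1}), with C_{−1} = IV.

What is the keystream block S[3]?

0xDB

C[0]: E(K, 0x53) = 0xA4; 0x95 ⊕ 0xA4 = 0x31.
C[1]: E(K, 0x31) = 0xC6; 0x08 ⊕ 0xC6 = 0xCE.
C[2]: E(K, 0xCE) = 0x39; 0x15 ⊕ 0x39 = 0x2C.
C[3]: E(K, 0x2C) = 0xDB; 0xA2 ⊕ 0xDB = 0x79.
So S[3] = 0xDB.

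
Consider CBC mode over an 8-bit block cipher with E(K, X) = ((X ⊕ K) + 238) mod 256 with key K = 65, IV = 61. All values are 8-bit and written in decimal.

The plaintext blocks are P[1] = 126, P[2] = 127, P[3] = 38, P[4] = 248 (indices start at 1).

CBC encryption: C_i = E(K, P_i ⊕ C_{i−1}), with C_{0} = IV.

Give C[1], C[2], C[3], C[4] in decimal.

C[1]: P[1] ⊕ 61 = 67; E(K, 67) = 240.
C[2]: P[2] ⊕ 240 = 143; E(K, 143) = 188.
C[3]: P[3] ⊕ 188 = 154; E(K, 154) = 201.
C[4]: P[4] ⊕ 201 = 49; E(K, 49) = 94.

C[1] = 240, C[2] = 188, C[3] = 201, C[4] = 94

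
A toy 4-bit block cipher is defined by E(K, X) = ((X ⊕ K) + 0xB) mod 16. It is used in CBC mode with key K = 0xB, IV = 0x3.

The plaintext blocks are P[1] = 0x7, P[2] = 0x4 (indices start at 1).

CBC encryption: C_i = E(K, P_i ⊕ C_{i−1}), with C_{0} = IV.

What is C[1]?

C[1]: P[1] ⊕ 0x3 = 0x4; E(K, 0x4) = 0xA.

C[1] = 0xA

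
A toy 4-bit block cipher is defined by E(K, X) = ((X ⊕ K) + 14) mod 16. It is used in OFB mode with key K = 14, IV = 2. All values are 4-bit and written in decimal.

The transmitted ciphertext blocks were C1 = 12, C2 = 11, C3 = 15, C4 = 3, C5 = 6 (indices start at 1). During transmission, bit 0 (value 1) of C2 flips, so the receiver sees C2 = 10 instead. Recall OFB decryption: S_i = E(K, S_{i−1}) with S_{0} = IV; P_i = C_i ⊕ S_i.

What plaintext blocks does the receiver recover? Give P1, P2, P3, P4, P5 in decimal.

P1 = 6, P2 = 8, P3 = 5, P4 = 1, P5 = 12

Only C2 changed, to 10. In OFB, a change in C_i flips the same bit in P_i only; the keystream is unaffected. Decrypting the received ciphertext:
P1: S = E(K, 2) = 10; 12 ⊕ 10 = 6.
P2: S = E(K, 10) = 2; 10 ⊕ 2 = 8.
P3: S = E(K, 2) = 10; 15 ⊕ 10 = 5.
P4: S = E(K, 10) = 2; 3 ⊕ 2 = 1.
P5: S = E(K, 2) = 10; 6 ⊕ 10 = 12.
Blocks that differ from the original plaintext: P2.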